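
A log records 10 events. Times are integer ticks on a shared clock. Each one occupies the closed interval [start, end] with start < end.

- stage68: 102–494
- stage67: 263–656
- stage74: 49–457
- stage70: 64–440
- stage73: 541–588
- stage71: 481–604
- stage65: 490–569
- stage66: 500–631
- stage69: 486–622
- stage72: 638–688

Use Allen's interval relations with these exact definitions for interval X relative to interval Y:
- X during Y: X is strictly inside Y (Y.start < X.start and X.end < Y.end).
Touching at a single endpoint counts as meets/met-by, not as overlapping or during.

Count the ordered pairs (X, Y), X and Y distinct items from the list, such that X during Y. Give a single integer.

11

Checking all 90 ordered pairs for relation 'during'; matching pairs in alphabetical order:
(stage65, stage67): stage65 during stage67 ✓
(stage65, stage69): stage65 during stage69 ✓
(stage65, stage71): stage65 during stage71 ✓
(stage66, stage67): stage66 during stage67 ✓
(stage69, stage67): stage69 during stage67 ✓
(stage70, stage74): stage70 during stage74 ✓
(stage71, stage67): stage71 during stage67 ✓
(stage73, stage66): stage73 during stage66 ✓
(stage73, stage67): stage73 during stage67 ✓
(stage73, stage69): stage73 during stage69 ✓
(stage73, stage71): stage73 during stage71 ✓
Count: 11.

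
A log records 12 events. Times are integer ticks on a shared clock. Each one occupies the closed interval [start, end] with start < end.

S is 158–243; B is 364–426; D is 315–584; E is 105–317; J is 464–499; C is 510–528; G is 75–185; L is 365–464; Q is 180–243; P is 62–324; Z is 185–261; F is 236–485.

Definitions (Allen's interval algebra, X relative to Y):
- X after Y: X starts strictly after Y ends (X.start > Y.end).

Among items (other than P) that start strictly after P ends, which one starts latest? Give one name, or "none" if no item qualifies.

C

Target P = [62, 324].
B [364, 426] → after → candidate.
C [510, 528] → after → candidate.
D [315, 584] → overlapped-by → excluded.
E [105, 317] → during → excluded.
F [236, 485] → overlapped-by → excluded.
G [75, 185] → during → excluded.
J [464, 499] → after → candidate.
L [365, 464] → after → candidate.
Q [180, 243] → during → excluded.
S [158, 243] → during → excluded.
Z [185, 261] → during → excluded.
Among candidates, latest start is 510 → C.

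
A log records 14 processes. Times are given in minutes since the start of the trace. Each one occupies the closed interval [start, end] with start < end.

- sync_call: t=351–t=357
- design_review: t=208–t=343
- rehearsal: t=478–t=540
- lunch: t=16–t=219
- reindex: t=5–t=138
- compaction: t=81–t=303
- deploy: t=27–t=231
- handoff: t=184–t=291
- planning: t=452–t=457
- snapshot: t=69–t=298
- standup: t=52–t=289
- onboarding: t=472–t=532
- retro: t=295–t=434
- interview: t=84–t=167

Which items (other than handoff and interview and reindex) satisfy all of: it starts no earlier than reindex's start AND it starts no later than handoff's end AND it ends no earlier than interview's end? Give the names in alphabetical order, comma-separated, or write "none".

compaction, deploy, design_review, lunch, snapshot, standup

Conditions: its start is no earlier than reindex's start (X.start >= t=5) AND its start is no later than handoff's end (X.start <= t=291) AND its end is no earlier than interview's end (X.end >= t=167).
compaction: start t=81 >= t=5? ✓; start t=81 <= t=291? ✓; end t=303 >= t=167? ✓ → yes.
deploy: start t=27 >= t=5? ✓; start t=27 <= t=291? ✓; end t=231 >= t=167? ✓ → yes.
design_review: start t=208 >= t=5? ✓; start t=208 <= t=291? ✓; end t=343 >= t=167? ✓ → yes.
lunch: start t=16 >= t=5? ✓; start t=16 <= t=291? ✓; end t=219 >= t=167? ✓ → yes.
onboarding: start t=472 >= t=5? ✓; start t=472 <= t=291? ✗; end t=532 >= t=167? ✓ → no.
planning: start t=452 >= t=5? ✓; start t=452 <= t=291? ✗; end t=457 >= t=167? ✓ → no.
rehearsal: start t=478 >= t=5? ✓; start t=478 <= t=291? ✗; end t=540 >= t=167? ✓ → no.
retro: start t=295 >= t=5? ✓; start t=295 <= t=291? ✗; end t=434 >= t=167? ✓ → no.
snapshot: start t=69 >= t=5? ✓; start t=69 <= t=291? ✓; end t=298 >= t=167? ✓ → yes.
standup: start t=52 >= t=5? ✓; start t=52 <= t=291? ✓; end t=289 >= t=167? ✓ → yes.
sync_call: start t=351 >= t=5? ✓; start t=351 <= t=291? ✗; end t=357 >= t=167? ✓ → no.
Result: compaction, deploy, design_review, lunch, snapshot, standup.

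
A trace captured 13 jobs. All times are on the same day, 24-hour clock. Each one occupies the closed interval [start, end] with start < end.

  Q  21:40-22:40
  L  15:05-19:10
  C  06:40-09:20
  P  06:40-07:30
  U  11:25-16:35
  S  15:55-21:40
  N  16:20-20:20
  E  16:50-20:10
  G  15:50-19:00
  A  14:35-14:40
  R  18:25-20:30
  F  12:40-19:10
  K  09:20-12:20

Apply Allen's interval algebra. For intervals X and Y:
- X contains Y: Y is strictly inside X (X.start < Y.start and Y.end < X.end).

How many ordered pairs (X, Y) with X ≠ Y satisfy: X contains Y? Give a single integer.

Checking all 156 ordered pairs for relation 'contains'; matching pairs in alphabetical order:
(F, A): F contains A ✓
(F, G): F contains G ✓
(L, G): L contains G ✓
(N, E): N contains E ✓
(S, E): S contains E ✓
(S, N): S contains N ✓
(S, R): S contains R ✓
(U, A): U contains A ✓
Count: 8.

8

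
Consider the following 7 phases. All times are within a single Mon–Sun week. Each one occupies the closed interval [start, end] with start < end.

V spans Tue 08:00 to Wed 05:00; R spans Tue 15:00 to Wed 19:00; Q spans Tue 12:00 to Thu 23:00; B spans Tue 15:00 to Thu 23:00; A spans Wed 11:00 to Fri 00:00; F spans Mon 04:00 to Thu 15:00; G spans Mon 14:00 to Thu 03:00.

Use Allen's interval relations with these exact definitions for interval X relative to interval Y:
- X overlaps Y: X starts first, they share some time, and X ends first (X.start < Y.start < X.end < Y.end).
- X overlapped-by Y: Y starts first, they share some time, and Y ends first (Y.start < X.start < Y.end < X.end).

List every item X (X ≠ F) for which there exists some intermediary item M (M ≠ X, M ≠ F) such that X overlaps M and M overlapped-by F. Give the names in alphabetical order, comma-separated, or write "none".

Target F = [Mon 04:00, Thu 15:00].
Intermediaries M with M overlapped-by F: A, B, Q.
Via A — items with X overlaps A: B, G, Q, R.
Via B — items with X overlaps B: G, V.
Via Q — items with X overlaps Q: G, V.
Union: B, G, Q, R, V.

B, G, Q, R, V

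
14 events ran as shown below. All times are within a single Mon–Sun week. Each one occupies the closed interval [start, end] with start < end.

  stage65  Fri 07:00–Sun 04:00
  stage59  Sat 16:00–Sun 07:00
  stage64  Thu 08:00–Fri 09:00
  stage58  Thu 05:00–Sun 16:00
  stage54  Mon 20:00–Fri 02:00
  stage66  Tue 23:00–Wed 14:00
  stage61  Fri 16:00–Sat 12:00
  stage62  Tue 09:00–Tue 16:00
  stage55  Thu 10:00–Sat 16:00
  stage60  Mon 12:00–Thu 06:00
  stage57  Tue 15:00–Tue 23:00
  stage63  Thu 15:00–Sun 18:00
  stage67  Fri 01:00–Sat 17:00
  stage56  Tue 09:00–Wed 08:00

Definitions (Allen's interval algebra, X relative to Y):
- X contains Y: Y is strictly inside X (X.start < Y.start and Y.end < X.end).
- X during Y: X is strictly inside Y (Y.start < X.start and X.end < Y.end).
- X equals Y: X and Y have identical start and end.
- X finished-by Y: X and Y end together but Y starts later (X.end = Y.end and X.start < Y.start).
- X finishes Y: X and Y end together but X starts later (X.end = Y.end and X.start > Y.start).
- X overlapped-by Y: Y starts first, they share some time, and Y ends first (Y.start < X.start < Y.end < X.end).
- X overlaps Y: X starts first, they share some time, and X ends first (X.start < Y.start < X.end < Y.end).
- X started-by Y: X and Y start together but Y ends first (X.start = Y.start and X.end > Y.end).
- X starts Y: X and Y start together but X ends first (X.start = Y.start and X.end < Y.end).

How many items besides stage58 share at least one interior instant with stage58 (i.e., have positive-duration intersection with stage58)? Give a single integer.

9

Target stage58 = [Thu 05:00, Sun 16:00].
stage54 [Mon 20:00, Fri 02:00] → overlaps → counts.
stage55 [Thu 10:00, Sat 16:00] → during → counts.
stage56 [Tue 09:00, Wed 08:00] → before → no.
stage57 [Tue 15:00, Tue 23:00] → before → no.
stage59 [Sat 16:00, Sun 07:00] → during → counts.
stage60 [Mon 12:00, Thu 06:00] → overlaps → counts.
stage61 [Fri 16:00, Sat 12:00] → during → counts.
stage62 [Tue 09:00, Tue 16:00] → before → no.
stage63 [Thu 15:00, Sun 18:00] → overlapped-by → counts.
stage64 [Thu 08:00, Fri 09:00] → during → counts.
stage65 [Fri 07:00, Sun 04:00] → during → counts.
stage66 [Tue 23:00, Wed 14:00] → before → no.
stage67 [Fri 01:00, Sat 17:00] → during → counts.
Total: 9.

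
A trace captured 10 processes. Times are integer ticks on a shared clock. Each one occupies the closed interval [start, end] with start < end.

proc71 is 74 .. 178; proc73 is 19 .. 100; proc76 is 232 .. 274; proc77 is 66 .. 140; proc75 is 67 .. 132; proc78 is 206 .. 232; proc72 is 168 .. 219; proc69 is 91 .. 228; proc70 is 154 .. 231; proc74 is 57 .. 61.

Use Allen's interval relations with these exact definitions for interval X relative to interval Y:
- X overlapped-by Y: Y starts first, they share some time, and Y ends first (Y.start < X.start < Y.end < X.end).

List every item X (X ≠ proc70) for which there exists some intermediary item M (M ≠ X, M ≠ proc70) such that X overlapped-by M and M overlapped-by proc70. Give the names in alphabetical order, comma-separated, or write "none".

Target proc70 = [154, 231].
Intermediaries M with M overlapped-by proc70: proc78.
Via proc78 — items with X overlapped-by proc78: none.
Union: none.

none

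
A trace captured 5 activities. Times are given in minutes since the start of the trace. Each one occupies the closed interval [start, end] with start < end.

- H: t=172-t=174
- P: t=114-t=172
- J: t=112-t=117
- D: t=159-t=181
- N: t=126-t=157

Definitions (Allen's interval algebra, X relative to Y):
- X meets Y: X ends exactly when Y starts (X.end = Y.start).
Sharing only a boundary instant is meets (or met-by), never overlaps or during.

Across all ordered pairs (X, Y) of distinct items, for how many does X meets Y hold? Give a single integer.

1

Checking all 20 ordered pairs for relation 'meets'; matching pairs in alphabetical order:
(P, H): P meets H ✓
Count: 1.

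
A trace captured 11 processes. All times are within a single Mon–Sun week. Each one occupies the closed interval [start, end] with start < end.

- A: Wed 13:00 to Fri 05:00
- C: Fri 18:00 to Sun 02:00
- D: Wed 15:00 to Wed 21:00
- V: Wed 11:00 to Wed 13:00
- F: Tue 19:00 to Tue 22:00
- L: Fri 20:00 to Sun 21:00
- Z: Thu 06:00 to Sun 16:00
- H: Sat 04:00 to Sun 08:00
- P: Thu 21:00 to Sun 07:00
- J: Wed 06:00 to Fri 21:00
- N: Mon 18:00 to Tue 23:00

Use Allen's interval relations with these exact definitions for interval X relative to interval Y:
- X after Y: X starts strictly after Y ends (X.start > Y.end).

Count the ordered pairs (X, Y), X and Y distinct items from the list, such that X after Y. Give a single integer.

33

Checking all 110 ordered pairs for relation 'after'; matching pairs in alphabetical order:
(A, F): A after F ✓
(A, N): A after N ✓
(C, A): C after A ✓
(C, D): C after D ✓
(C, F): C after F ✓
(C, N): C after N ✓
(C, V): C after V ✓
(D, F): D after F ✓
(D, N): D after N ✓
(D, V): D after V ✓
(H, A): H after A ✓
(H, D): H after D ✓
(H, F): H after F ✓
(H, J): H after J ✓
(H, N): H after N ✓
(H, V): H after V ✓
(J, F): J after F ✓
(J, N): J after N ✓
(L, A): L after A ✓
(L, D): L after D ✓
(L, F): L after F ✓
(L, N): L after N ✓
(L, V): L after V ✓
(P, D): P after D ✓
... plus 9 further pairs not listed.
Count: 33.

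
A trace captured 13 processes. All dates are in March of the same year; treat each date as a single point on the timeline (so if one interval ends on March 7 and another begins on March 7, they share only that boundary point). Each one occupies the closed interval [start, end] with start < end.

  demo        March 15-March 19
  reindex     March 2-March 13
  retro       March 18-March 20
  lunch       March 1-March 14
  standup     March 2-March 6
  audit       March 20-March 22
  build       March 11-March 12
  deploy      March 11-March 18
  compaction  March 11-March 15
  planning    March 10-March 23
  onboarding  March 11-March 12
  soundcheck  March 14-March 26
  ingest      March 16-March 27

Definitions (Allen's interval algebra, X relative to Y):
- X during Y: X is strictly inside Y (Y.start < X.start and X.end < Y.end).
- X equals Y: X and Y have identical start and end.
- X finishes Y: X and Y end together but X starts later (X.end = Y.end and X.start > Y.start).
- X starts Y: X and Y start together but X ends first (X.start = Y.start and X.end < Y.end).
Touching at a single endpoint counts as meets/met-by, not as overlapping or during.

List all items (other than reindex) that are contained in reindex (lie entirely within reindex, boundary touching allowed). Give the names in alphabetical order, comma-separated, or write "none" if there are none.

build, onboarding, standup

Target reindex = [March 2, March 13].
audit [March 20, March 22] → after → no.
build [March 11, March 12] → during → yes.
compaction [March 11, March 15] → overlapped-by → no.
demo [March 15, March 19] → after → no.
deploy [March 11, March 18] → overlapped-by → no.
ingest [March 16, March 27] → after → no.
lunch [March 1, March 14] → contains → no.
onboarding [March 11, March 12] → during → yes.
planning [March 10, March 23] → overlapped-by → no.
retro [March 18, March 20] → after → no.
soundcheck [March 14, March 26] → after → no.
standup [March 2, March 6] → starts → yes.
Result: build, onboarding, standup.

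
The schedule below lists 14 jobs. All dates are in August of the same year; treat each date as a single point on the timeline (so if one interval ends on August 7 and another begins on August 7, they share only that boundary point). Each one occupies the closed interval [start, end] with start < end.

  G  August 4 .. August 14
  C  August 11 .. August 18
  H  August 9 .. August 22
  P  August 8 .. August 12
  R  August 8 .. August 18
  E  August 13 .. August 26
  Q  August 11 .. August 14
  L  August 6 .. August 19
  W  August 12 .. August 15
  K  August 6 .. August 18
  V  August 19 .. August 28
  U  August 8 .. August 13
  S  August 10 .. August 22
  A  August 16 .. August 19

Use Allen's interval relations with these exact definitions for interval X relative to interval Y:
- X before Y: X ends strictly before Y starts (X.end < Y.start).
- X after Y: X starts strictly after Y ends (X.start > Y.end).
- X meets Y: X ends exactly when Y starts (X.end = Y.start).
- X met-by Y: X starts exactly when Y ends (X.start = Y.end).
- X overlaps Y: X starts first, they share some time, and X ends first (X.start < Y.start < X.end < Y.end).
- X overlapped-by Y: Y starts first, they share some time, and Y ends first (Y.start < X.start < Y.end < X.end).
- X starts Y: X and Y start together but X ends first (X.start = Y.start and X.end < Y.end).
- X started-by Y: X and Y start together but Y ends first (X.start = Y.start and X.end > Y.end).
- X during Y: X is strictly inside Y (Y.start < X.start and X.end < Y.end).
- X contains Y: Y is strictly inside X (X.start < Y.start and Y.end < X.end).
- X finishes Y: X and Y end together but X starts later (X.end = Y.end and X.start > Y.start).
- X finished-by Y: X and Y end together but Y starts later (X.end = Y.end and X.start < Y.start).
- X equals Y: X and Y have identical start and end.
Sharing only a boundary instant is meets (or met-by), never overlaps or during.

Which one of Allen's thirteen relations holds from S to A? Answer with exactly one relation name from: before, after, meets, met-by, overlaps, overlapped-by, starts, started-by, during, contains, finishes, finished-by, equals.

contains

S = [August 10, August 22]; A = [August 16, August 19].
Compare endpoints: S.start < A.start, S.start < A.end, S.end > A.start, S.end > A.end.
That pattern is 'contains'.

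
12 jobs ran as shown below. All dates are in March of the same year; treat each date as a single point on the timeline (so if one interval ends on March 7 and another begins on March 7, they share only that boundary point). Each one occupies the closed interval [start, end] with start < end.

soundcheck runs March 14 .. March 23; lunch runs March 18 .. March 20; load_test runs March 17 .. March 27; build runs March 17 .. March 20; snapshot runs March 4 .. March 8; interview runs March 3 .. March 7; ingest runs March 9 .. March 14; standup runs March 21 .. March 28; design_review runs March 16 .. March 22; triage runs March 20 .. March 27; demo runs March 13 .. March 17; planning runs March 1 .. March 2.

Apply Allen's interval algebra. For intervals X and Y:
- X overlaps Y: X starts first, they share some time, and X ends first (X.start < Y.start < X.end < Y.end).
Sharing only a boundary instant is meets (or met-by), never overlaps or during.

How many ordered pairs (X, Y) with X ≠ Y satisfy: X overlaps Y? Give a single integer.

Checking all 132 ordered pairs for relation 'overlaps'; matching pairs in alphabetical order:
(demo, design_review): demo overlaps design_review ✓
(demo, soundcheck): demo overlaps soundcheck ✓
(design_review, load_test): design_review overlaps load_test ✓
(design_review, standup): design_review overlaps standup ✓
(design_review, triage): design_review overlaps triage ✓
(ingest, demo): ingest overlaps demo ✓
(interview, snapshot): interview overlaps snapshot ✓
(load_test, standup): load_test overlaps standup ✓
(soundcheck, load_test): soundcheck overlaps load_test ✓
(soundcheck, standup): soundcheck overlaps standup ✓
(soundcheck, triage): soundcheck overlaps triage ✓
(triage, standup): triage overlaps standup ✓
Count: 12.

12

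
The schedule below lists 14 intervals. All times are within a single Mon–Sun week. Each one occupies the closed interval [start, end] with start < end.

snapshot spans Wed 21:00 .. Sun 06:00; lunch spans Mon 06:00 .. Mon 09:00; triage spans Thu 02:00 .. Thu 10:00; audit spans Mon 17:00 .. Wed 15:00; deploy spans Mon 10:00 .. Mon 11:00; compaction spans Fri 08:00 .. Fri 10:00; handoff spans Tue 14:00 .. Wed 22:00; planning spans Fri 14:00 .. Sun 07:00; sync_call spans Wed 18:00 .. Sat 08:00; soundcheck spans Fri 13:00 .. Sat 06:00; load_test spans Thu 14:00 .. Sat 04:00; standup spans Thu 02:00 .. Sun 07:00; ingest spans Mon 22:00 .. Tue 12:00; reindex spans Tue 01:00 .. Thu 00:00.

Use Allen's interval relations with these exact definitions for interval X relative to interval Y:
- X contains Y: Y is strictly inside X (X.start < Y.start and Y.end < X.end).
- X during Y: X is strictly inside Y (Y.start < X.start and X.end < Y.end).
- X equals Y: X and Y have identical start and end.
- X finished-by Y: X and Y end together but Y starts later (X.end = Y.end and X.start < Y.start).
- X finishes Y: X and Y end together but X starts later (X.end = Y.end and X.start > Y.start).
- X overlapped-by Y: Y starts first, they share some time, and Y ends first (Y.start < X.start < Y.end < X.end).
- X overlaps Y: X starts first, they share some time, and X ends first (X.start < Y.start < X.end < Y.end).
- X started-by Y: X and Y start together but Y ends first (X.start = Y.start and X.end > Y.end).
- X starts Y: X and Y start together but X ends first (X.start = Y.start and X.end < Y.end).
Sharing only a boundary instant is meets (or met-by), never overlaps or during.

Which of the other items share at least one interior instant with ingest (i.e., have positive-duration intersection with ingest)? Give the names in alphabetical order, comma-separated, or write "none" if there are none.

audit, reindex

Target ingest = [Mon 22:00, Tue 12:00].
audit [Mon 17:00, Wed 15:00] → contains → yes.
compaction [Fri 08:00, Fri 10:00] → after → no.
deploy [Mon 10:00, Mon 11:00] → before → no.
handoff [Tue 14:00, Wed 22:00] → after → no.
load_test [Thu 14:00, Sat 04:00] → after → no.
lunch [Mon 06:00, Mon 09:00] → before → no.
planning [Fri 14:00, Sun 07:00] → after → no.
reindex [Tue 01:00, Thu 00:00] → overlapped-by → yes.
snapshot [Wed 21:00, Sun 06:00] → after → no.
soundcheck [Fri 13:00, Sat 06:00] → after → no.
standup [Thu 02:00, Sun 07:00] → after → no.
sync_call [Wed 18:00, Sat 08:00] → after → no.
triage [Thu 02:00, Thu 10:00] → after → no.
Result: audit, reindex.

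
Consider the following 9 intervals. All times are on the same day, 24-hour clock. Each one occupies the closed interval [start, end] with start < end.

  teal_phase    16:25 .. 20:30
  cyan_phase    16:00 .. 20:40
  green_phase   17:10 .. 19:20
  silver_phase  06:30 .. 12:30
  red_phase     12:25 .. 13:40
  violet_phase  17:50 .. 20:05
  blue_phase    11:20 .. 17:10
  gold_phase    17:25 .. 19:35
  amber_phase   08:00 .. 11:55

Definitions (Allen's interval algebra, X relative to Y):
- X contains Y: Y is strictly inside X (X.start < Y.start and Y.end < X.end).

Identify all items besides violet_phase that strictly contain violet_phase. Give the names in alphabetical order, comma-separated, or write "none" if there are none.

cyan_phase, teal_phase

Target violet_phase = [17:50, 20:05].
amber_phase [08:00, 11:55] → before → no.
blue_phase [11:20, 17:10] → before → no.
cyan_phase [16:00, 20:40] → contains → yes.
gold_phase [17:25, 19:35] → overlaps → no.
green_phase [17:10, 19:20] → overlaps → no.
red_phase [12:25, 13:40] → before → no.
silver_phase [06:30, 12:30] → before → no.
teal_phase [16:25, 20:30] → contains → yes.
Result: cyan_phase, teal_phase.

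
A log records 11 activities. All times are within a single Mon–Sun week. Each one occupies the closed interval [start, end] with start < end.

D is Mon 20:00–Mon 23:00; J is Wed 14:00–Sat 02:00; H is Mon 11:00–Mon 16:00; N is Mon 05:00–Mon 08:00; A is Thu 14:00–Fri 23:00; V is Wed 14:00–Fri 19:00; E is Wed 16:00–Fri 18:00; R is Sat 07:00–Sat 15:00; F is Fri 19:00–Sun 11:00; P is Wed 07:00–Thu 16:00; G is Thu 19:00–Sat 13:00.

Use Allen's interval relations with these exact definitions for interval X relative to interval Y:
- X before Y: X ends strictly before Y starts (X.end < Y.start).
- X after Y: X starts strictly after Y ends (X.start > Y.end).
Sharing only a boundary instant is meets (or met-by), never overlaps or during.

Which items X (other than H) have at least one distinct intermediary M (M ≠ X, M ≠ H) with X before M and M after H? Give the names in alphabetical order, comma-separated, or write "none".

Target H = [Mon 11:00, Mon 16:00].
Intermediaries M with M after H: A, D, E, F, G, J, P, R, V.
Via A — items with X before A: D, N.
Via D — items with X before D: N.
Via E — items with X before E: D, N.
Via F — items with X before F: D, E, N, P.
Via G — items with X before G: D, N, P.
Via J — items with X before J: D, N.
Via P — items with X before P: D, N.
Via R — items with X before R: A, D, E, J, N, P, V.
Via V — items with X before V: D, N.
Union: A, D, E, J, N, P, V.

A, D, E, J, N, P, V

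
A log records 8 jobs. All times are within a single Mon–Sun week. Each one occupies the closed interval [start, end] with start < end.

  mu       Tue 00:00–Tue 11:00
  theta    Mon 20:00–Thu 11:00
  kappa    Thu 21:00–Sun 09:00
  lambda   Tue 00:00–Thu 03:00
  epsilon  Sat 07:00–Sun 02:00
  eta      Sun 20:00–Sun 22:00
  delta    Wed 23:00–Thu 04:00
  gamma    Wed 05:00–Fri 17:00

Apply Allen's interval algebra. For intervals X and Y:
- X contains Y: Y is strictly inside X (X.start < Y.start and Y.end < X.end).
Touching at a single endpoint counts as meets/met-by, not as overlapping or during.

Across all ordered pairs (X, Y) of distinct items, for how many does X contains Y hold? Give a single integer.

5

Checking all 56 ordered pairs for relation 'contains'; matching pairs in alphabetical order:
(gamma, delta): gamma contains delta ✓
(kappa, epsilon): kappa contains epsilon ✓
(theta, delta): theta contains delta ✓
(theta, lambda): theta contains lambda ✓
(theta, mu): theta contains mu ✓
Count: 5.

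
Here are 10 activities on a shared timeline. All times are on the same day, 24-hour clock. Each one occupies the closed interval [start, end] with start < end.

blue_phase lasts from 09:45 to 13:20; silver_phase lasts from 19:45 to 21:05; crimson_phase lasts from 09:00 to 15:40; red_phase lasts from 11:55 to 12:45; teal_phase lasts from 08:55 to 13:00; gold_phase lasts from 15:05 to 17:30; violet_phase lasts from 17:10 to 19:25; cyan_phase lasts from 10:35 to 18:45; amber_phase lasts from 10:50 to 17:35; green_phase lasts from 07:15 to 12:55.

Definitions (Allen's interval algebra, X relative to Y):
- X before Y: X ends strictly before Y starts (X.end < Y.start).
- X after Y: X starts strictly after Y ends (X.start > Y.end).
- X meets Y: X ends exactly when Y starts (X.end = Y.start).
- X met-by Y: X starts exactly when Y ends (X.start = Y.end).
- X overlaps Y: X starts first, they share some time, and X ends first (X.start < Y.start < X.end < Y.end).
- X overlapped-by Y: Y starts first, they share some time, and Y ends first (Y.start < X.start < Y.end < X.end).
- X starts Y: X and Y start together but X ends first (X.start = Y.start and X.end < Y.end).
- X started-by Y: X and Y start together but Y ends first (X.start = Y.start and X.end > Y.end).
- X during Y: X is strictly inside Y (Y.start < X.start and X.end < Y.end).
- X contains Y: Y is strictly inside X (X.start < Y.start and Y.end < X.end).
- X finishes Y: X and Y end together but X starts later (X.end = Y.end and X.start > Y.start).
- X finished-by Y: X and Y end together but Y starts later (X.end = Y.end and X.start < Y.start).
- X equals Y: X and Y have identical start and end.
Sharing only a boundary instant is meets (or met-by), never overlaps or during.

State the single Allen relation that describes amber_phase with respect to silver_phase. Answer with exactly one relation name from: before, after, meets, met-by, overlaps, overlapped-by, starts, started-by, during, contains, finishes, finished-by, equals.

amber_phase = [10:50, 17:35]; silver_phase = [19:45, 21:05].
Compare endpoints: amber_phase.start < silver_phase.start, amber_phase.start < silver_phase.end, amber_phase.end < silver_phase.start, amber_phase.end < silver_phase.end.
That pattern is 'before'.

before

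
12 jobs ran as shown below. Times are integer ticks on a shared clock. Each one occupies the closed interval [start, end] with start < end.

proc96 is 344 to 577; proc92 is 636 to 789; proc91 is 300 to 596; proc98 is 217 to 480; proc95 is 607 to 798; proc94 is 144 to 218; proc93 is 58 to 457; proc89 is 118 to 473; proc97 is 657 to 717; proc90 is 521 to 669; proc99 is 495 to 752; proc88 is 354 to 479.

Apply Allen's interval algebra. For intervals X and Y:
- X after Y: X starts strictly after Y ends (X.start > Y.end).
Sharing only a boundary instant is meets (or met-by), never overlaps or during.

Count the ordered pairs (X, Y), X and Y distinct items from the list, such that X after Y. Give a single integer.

Checking all 132 ordered pairs for relation 'after'; matching pairs in alphabetical order:
(proc88, proc94): proc88 after proc94 ✓
(proc90, proc88): proc90 after proc88 ✓
(proc90, proc89): proc90 after proc89 ✓
(proc90, proc93): proc90 after proc93 ✓
(proc90, proc94): proc90 after proc94 ✓
(proc90, proc98): proc90 after proc98 ✓
(proc91, proc94): proc91 after proc94 ✓
(proc92, proc88): proc92 after proc88 ✓
(proc92, proc89): proc92 after proc89 ✓
(proc92, proc91): proc92 after proc91 ✓
(proc92, proc93): proc92 after proc93 ✓
(proc92, proc94): proc92 after proc94 ✓
(proc92, proc96): proc92 after proc96 ✓
(proc92, proc98): proc92 after proc98 ✓
(proc95, proc88): proc95 after proc88 ✓
(proc95, proc89): proc95 after proc89 ✓
(proc95, proc91): proc95 after proc91 ✓
(proc95, proc93): proc95 after proc93 ✓
(proc95, proc94): proc95 after proc94 ✓
(proc95, proc96): proc95 after proc96 ✓
(proc95, proc98): proc95 after proc98 ✓
(proc96, proc94): proc96 after proc94 ✓
(proc97, proc88): proc97 after proc88 ✓
(proc97, proc89): proc97 after proc89 ✓
... plus 10 further pairs not listed.
Count: 34.

34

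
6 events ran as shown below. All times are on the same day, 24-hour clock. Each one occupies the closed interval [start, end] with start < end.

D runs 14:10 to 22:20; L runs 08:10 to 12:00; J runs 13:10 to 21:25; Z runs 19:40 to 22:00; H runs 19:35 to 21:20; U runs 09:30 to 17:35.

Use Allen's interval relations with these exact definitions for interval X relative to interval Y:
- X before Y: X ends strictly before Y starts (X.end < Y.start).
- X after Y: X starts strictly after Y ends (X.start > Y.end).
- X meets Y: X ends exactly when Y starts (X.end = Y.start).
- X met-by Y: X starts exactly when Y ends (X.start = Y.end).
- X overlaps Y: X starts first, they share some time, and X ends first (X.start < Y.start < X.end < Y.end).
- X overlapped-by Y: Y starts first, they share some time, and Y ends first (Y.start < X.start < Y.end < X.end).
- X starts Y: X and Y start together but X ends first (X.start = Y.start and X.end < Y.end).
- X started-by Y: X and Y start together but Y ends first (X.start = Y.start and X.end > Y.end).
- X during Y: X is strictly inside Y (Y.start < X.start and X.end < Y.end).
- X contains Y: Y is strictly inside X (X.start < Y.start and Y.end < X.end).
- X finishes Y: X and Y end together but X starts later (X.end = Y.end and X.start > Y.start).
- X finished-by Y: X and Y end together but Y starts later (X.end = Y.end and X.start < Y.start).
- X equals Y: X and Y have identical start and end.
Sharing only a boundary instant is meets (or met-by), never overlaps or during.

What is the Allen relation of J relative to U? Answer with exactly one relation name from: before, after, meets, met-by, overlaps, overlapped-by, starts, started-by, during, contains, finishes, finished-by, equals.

overlapped-by

J = [13:10, 21:25]; U = [09:30, 17:35].
Compare endpoints: J.start > U.start, J.start < U.end, J.end > U.start, J.end > U.end.
That pattern is 'overlapped-by'.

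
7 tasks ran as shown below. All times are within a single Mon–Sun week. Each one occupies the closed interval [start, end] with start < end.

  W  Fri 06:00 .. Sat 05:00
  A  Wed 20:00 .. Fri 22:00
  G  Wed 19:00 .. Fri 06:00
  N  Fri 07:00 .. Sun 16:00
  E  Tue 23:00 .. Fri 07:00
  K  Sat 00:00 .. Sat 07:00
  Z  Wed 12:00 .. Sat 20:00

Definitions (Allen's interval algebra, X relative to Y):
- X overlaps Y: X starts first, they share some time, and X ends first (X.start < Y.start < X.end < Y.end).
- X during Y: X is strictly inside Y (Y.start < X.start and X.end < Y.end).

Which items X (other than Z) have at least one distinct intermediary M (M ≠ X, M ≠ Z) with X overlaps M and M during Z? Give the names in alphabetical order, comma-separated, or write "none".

Target Z = [Wed 12:00, Sat 20:00].
Intermediaries M with M during Z: A, G, K, W.
Via A — items with X overlaps A: E, G.
Via G — items with X overlaps G: none.
Via K — items with X overlaps K: W.
Via W — items with X overlaps W: A, E.
Union: A, E, G, W.

A, E, G, W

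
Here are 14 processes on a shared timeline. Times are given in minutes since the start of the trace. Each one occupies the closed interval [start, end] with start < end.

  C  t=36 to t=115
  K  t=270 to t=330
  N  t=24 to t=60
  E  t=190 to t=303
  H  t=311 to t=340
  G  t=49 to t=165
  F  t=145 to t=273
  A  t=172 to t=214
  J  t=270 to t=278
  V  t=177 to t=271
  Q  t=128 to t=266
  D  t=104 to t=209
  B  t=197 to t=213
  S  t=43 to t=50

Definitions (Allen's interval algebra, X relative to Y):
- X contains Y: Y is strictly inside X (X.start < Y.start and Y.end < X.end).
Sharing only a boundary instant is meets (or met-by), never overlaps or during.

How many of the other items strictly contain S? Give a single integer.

2

Target S = [t=43, t=50].
A [t=172, t=214] → after → no.
B [t=197, t=213] → after → no.
C [t=36, t=115] → contains → counts.
D [t=104, t=209] → after → no.
E [t=190, t=303] → after → no.
F [t=145, t=273] → after → no.
G [t=49, t=165] → overlapped-by → no.
H [t=311, t=340] → after → no.
J [t=270, t=278] → after → no.
K [t=270, t=330] → after → no.
N [t=24, t=60] → contains → counts.
Q [t=128, t=266] → after → no.
V [t=177, t=271] → after → no.
Total: 2.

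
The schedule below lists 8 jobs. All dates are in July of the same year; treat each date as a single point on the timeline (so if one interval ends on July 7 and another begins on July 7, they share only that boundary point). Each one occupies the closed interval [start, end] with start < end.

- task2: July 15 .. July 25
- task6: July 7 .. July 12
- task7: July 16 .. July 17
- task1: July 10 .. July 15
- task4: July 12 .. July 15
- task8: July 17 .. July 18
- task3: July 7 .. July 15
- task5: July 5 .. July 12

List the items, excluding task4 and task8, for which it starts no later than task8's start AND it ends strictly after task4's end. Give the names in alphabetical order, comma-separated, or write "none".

Conditions: its start is no later than task8's start (X.start <= July 17) AND its end is strictly after task4's end (X.end > July 15).
task1: start July 10 <= July 17? ✓; end July 15 > July 15? ✗ → no.
task2: start July 15 <= July 17? ✓; end July 25 > July 15? ✓ → yes.
task3: start July 7 <= July 17? ✓; end July 15 > July 15? ✗ → no.
task5: start July 5 <= July 17? ✓; end July 12 > July 15? ✗ → no.
task6: start July 7 <= July 17? ✓; end July 12 > July 15? ✗ → no.
task7: start July 16 <= July 17? ✓; end July 17 > July 15? ✓ → yes.
Result: task2, task7.

task2, task7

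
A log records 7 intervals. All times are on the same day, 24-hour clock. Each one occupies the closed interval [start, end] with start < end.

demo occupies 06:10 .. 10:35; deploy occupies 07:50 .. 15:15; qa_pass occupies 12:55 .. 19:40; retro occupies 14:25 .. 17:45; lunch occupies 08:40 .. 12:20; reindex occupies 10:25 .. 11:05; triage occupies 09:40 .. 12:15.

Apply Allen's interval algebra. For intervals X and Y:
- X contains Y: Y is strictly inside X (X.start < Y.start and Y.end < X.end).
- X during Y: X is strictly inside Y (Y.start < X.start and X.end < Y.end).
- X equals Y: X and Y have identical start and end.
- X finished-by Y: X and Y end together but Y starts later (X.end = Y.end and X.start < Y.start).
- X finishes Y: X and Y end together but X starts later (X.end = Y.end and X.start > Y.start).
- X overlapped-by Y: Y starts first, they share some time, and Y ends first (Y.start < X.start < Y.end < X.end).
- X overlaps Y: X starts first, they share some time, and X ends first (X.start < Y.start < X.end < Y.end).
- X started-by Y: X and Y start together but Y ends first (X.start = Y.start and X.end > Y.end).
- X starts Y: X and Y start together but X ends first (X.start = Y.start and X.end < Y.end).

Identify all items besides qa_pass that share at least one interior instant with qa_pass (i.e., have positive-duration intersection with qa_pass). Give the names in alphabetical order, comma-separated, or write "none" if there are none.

deploy, retro

Target qa_pass = [12:55, 19:40].
demo [06:10, 10:35] → before → no.
deploy [07:50, 15:15] → overlaps → yes.
lunch [08:40, 12:20] → before → no.
reindex [10:25, 11:05] → before → no.
retro [14:25, 17:45] → during → yes.
triage [09:40, 12:15] → before → no.
Result: deploy, retro.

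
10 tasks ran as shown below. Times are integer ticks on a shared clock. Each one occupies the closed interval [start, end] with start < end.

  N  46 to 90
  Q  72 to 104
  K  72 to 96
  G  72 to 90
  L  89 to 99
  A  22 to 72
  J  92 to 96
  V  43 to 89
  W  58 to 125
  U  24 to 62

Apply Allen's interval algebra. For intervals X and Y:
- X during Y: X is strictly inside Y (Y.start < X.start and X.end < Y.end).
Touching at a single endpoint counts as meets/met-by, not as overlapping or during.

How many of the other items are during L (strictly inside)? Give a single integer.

Target L = [89, 99].
A [22, 72] → before → no.
G [72, 90] → overlaps → no.
J [92, 96] → during → counts.
K [72, 96] → overlaps → no.
N [46, 90] → overlaps → no.
Q [72, 104] → contains → no.
U [24, 62] → before → no.
V [43, 89] → meets → no.
W [58, 125] → contains → no.
Total: 1.

1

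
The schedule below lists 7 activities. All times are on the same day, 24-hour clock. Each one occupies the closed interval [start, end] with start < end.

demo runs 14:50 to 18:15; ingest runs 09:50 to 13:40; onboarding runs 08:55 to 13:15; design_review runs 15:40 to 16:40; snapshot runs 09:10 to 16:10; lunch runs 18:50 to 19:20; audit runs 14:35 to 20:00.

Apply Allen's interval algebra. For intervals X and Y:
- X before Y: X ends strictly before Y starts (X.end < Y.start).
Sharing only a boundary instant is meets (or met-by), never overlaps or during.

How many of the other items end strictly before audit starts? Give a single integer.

2

Target audit = [14:35, 20:00].
demo [14:50, 18:15] → during → no.
design_review [15:40, 16:40] → during → no.
ingest [09:50, 13:40] → before → counts.
lunch [18:50, 19:20] → during → no.
onboarding [08:55, 13:15] → before → counts.
snapshot [09:10, 16:10] → overlaps → no.
Total: 2.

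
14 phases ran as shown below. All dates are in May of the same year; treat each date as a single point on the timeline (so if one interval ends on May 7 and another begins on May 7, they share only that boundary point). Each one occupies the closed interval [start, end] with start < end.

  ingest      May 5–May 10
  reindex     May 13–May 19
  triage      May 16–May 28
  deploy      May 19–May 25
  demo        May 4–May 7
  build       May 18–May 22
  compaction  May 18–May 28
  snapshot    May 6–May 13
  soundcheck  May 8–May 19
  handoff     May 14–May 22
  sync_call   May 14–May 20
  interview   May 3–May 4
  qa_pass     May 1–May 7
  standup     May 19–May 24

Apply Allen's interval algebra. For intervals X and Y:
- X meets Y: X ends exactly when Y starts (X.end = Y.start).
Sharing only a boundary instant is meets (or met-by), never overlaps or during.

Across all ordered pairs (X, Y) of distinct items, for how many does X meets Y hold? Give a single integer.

6

Checking all 182 ordered pairs for relation 'meets'; matching pairs in alphabetical order:
(interview, demo): interview meets demo ✓
(reindex, deploy): reindex meets deploy ✓
(reindex, standup): reindex meets standup ✓
(snapshot, reindex): snapshot meets reindex ✓
(soundcheck, deploy): soundcheck meets deploy ✓
(soundcheck, standup): soundcheck meets standup ✓
Count: 6.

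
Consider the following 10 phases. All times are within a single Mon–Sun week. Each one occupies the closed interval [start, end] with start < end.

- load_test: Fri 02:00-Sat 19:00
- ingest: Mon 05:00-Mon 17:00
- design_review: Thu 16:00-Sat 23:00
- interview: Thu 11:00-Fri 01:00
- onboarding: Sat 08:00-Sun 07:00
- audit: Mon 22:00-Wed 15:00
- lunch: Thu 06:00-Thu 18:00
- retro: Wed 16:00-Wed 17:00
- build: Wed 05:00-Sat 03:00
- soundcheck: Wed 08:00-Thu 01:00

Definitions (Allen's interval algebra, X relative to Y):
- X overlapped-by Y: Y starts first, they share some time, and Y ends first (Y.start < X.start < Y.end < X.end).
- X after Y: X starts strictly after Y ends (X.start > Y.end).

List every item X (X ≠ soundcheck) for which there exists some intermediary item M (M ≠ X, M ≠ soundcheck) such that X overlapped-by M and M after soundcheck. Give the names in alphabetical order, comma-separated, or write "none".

design_review, interview, onboarding

Target soundcheck = [Wed 08:00, Thu 01:00].
Intermediaries M with M after soundcheck: design_review, interview, load_test, lunch, onboarding.
Via design_review — items with X overlapped-by design_review: onboarding.
Via interview — items with X overlapped-by interview: design_review.
Via load_test — items with X overlapped-by load_test: onboarding.
Via lunch — items with X overlapped-by lunch: design_review, interview.
Via onboarding — items with X overlapped-by onboarding: none.
Union: design_review, interview, onboarding.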